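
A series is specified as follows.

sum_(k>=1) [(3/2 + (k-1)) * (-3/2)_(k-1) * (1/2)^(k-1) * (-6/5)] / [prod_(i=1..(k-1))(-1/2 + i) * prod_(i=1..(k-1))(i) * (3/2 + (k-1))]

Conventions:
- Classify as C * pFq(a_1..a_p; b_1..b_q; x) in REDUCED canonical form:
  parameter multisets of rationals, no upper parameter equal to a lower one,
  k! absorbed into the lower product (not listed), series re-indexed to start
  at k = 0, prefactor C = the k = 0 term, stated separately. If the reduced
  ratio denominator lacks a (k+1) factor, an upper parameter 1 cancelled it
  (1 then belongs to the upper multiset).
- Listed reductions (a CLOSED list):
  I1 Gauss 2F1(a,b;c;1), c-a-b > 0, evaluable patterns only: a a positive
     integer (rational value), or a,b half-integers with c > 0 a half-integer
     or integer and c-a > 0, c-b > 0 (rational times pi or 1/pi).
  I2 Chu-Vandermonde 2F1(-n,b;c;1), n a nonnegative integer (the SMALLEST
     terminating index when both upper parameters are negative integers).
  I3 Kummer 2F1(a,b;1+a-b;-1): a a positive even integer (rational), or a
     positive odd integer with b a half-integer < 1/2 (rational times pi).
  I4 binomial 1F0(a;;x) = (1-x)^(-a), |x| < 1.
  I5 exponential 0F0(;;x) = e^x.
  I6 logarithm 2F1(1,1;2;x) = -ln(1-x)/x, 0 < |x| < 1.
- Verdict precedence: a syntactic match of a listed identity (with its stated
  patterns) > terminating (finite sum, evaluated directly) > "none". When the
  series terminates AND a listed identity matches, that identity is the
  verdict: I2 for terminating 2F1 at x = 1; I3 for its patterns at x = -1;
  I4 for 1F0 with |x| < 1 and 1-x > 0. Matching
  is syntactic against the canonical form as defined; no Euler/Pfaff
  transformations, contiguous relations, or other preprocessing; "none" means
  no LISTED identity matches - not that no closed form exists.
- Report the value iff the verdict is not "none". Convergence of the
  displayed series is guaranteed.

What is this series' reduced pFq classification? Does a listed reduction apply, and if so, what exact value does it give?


Prefactor -6/5, argument 1/2: 1F1 with upper {-3/2} over lower {1/2}. Verdict: none. A 1F1 with upper {-3/2} fits none of I1-I6 at x = 1/2; the sum runs forever.

First insight: t_0 = -6/5 here, and the lower running product (C = -6/5, x = 1/2) is a rising factorial.
Consecutive-term ratio: r(k) = (1/2) * (k-3/2) / [(k+1/2) (k+1)] - rational; roots negated = parameters, x = (1/2), C = -6/5.


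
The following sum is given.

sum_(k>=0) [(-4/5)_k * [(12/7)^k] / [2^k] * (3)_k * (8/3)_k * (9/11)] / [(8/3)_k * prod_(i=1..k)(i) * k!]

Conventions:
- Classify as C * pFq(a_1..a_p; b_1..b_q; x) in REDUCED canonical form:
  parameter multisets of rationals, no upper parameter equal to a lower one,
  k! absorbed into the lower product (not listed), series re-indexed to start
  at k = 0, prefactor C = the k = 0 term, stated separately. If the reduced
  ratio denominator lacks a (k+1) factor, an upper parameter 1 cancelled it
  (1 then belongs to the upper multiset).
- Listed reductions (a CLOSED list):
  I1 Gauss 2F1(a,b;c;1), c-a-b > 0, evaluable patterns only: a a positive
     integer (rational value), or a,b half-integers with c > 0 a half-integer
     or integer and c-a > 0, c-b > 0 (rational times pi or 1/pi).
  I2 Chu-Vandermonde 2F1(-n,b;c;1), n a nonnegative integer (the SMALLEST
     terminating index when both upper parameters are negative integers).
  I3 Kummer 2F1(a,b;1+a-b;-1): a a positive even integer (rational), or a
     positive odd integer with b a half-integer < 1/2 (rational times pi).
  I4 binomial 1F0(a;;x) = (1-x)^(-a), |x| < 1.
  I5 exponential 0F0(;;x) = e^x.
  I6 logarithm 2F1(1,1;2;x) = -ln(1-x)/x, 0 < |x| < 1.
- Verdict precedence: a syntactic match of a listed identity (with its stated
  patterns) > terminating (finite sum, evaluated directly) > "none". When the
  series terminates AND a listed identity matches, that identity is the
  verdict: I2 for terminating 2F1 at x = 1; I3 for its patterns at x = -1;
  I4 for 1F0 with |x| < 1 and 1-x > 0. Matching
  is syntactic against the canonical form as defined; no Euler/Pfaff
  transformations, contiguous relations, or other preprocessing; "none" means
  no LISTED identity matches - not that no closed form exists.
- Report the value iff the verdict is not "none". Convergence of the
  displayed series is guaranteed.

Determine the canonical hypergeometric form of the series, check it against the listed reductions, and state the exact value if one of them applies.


Structural cue: x = (6/7) and the lower running product (prefactor 9/11) is a rising factorial.
Consecutive-term ratio: r(k) = (6/7) * (k-4/5) (k+3) / [(k+1) (k+1)] ; factor over Q: parameters, x = (6/7), and C = 9/11.

Canonical form: C = 9/11 times 2F1 with upper {-4/5, 3}, lower {1}, x = 6/7. Verdict: no listed reduction: x = 6/7 and upper {-4/5, 3} fail every I1-I6 pattern.


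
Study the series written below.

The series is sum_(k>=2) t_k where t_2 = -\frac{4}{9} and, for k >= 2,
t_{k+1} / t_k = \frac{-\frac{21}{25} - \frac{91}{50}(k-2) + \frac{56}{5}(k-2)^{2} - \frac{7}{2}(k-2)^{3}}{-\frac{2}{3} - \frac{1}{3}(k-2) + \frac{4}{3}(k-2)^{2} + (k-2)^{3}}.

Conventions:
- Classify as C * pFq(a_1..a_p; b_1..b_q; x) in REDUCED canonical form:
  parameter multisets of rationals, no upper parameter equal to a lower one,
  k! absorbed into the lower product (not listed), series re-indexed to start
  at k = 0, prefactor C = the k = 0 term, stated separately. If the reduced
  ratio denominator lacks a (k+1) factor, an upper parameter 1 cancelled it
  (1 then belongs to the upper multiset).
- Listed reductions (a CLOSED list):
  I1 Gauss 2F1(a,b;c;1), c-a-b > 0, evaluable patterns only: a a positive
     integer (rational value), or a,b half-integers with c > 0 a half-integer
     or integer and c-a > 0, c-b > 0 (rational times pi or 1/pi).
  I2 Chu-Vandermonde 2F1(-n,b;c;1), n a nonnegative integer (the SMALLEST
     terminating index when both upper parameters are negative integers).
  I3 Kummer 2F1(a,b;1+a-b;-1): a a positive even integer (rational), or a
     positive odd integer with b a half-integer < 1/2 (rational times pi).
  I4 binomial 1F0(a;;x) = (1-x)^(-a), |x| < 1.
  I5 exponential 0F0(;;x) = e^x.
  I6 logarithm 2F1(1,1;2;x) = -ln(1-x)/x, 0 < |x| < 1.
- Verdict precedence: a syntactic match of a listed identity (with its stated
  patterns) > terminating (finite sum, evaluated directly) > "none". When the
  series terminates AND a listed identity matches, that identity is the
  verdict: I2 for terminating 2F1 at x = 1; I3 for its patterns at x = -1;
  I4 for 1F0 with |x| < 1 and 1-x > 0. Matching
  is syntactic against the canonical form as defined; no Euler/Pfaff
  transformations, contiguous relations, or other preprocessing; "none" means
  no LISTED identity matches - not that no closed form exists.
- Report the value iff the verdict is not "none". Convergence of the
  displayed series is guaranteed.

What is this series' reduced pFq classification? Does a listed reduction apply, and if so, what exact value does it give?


x = -\frac{7}{2} here; the reduced form reads 3F2, upper {-3, -\frac{2}{5}, \frac{1}{5}}, lower {-\frac{2}{3}, 1}, C = -\frac{4}{9}. Verdict: terminating - the sum ends at index 3 because -3 is a negative integer; exact evaluation follows. Exact value: -\frac{744538}{140625}.

Structural cue: t_0 = -\frac{4}{9} here, and factor the ratio over Q (C = -4/9, x = -7/2): negated roots = parameters.
Step ratio: r(k) = -\frac{7}{2} * (k-3) (k-\frac{2}{5}) (k+\frac{1}{5}) / [(k-\frac{2}{3}) (k+1) (k+1)] - rational in k, leading ratio -\frac{7}{2}; with t_0 = -\frac{4}{9}, classification follows.


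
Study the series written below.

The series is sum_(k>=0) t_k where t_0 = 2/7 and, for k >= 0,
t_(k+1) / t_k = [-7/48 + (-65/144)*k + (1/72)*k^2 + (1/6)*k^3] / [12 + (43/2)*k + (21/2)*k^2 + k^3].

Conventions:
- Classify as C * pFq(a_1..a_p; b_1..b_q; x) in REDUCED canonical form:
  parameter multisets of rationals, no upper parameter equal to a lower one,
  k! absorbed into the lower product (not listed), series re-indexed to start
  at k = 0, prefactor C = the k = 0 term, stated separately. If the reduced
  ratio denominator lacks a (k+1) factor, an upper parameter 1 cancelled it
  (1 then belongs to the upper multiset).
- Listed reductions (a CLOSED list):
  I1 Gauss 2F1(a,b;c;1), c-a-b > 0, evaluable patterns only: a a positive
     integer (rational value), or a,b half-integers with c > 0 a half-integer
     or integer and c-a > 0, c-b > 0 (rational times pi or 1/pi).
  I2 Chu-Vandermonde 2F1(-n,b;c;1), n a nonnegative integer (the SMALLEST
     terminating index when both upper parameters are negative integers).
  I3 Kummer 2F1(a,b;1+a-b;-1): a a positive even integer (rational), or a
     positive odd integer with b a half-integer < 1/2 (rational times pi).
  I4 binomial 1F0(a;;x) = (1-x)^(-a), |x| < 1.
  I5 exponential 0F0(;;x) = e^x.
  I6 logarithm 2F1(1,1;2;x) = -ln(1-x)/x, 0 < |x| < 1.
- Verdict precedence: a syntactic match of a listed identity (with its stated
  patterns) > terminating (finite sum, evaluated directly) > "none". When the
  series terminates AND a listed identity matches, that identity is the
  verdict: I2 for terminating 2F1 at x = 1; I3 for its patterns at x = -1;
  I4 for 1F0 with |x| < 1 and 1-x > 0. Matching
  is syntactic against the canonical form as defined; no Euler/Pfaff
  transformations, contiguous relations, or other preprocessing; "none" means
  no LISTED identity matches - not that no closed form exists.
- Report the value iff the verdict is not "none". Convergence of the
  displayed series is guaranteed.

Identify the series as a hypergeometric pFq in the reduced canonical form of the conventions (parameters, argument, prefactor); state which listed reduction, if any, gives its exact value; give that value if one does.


At argument 1/6: a 2F1 with upper {-7/4, 1/3}, lower {8}, scaled by C = 2/7. Verdict: no listed reduction: x = 1/6 and upper {-7/4, 1/3} fail every I1-I6 pattern.

The tell: with t_0 = 2/7, the expanded ratio factors over Q; prefactor 2/7, roots give parameters.
Step ratio: r(k) = (1/6) * (k-7/4) (k+1/3) / [(k+8) (k+1)] - rational in k. x = (1/6); t_0 = 2/7; negate the roots.


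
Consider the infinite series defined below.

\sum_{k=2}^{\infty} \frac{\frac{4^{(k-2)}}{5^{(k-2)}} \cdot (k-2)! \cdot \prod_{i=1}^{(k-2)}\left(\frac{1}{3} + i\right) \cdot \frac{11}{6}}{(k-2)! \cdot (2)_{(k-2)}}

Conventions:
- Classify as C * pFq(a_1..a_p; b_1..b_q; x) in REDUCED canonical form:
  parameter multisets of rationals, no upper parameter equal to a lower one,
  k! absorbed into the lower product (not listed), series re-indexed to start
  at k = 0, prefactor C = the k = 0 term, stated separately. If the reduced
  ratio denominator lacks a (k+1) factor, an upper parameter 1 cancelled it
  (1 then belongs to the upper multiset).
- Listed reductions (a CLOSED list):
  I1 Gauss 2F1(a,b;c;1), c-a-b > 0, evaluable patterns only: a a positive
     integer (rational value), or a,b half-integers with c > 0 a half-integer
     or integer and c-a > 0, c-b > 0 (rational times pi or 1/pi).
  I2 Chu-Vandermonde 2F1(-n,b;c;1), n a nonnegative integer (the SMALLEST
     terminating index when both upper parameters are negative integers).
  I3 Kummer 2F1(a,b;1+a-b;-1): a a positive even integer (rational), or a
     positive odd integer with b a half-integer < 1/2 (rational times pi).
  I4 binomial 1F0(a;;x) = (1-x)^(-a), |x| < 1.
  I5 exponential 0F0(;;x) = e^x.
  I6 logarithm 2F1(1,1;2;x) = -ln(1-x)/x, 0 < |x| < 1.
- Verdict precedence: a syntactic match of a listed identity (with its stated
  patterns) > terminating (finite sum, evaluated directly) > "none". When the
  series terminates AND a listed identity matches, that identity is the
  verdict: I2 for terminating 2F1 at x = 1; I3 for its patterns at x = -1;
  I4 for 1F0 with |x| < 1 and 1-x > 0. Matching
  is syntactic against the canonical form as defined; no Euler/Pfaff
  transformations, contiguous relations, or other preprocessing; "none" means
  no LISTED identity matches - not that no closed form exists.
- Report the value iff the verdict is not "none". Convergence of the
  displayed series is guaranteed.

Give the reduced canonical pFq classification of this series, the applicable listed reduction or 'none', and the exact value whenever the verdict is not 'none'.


Classification (C = \frac{11}{6}): 2F1 with upper {1, \frac{4}{3}}, lower {2}, argument x = \frac{4}{5}. Verdict: none - this 2F1 at x = \frac{4}{5} matches no listed pattern, and upper {1, \frac{4}{3}} holds no stopper.

First insight: from the first term \frac{11}{6}: the factorial ratio (C = 11/6) (k+a-1)!/(a-1)! is a rising factorial (a)_k.
Ratio: r(k) = \frac{4}{5} * (k+1) (k+\frac{4}{3}) / [(k+2) (k+1)] - rational; roots negated = parameters, x = \frac{4}{5}, C = \frac{11}{6}.


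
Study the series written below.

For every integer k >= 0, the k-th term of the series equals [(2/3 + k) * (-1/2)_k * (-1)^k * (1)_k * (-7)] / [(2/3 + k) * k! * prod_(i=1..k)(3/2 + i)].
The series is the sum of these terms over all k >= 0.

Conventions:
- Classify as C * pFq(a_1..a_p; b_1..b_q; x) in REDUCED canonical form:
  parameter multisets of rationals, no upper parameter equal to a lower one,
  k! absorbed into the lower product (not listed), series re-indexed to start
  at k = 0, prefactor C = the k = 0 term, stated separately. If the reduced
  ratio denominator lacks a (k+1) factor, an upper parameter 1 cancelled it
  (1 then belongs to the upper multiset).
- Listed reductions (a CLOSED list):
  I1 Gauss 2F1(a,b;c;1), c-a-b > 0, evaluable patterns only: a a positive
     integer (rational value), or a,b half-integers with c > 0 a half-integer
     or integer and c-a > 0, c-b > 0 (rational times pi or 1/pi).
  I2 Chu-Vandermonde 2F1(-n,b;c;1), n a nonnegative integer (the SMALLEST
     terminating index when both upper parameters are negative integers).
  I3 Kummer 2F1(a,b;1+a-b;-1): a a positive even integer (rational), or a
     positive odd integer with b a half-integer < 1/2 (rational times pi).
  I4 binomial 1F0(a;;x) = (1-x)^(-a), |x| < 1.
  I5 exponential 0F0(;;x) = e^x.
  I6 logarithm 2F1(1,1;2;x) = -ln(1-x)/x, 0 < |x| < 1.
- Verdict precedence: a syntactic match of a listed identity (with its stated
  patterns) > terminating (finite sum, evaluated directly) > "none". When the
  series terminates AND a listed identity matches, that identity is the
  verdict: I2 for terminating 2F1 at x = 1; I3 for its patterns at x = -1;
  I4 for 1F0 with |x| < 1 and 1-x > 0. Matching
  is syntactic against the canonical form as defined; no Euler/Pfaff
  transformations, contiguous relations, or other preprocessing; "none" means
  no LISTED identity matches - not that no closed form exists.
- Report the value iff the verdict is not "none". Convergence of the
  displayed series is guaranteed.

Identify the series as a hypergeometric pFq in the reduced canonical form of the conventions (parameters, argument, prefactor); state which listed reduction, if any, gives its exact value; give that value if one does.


Prefactor -7, argument -1: 2F1 with upper {-1/2, 1} over lower {5/2}. Verdict: the Kummer evaluation I3 fires (x = -1; c = 5/2 equals 1+a-b for upper {-1/2, 1}: listed pattern). Hence: (-21/8) * pi.

Structural cue: t_0 = -7 here, and k + 2/3 divides numerator and denominator alike; C = -7, x = -1 after cancelling.
Ratio: r(k) = (-1) * (k-1/2) (k+1) / [(k+5/2) (k+1)] - rational; roots negated = parameters, x = (-1), C = -7.


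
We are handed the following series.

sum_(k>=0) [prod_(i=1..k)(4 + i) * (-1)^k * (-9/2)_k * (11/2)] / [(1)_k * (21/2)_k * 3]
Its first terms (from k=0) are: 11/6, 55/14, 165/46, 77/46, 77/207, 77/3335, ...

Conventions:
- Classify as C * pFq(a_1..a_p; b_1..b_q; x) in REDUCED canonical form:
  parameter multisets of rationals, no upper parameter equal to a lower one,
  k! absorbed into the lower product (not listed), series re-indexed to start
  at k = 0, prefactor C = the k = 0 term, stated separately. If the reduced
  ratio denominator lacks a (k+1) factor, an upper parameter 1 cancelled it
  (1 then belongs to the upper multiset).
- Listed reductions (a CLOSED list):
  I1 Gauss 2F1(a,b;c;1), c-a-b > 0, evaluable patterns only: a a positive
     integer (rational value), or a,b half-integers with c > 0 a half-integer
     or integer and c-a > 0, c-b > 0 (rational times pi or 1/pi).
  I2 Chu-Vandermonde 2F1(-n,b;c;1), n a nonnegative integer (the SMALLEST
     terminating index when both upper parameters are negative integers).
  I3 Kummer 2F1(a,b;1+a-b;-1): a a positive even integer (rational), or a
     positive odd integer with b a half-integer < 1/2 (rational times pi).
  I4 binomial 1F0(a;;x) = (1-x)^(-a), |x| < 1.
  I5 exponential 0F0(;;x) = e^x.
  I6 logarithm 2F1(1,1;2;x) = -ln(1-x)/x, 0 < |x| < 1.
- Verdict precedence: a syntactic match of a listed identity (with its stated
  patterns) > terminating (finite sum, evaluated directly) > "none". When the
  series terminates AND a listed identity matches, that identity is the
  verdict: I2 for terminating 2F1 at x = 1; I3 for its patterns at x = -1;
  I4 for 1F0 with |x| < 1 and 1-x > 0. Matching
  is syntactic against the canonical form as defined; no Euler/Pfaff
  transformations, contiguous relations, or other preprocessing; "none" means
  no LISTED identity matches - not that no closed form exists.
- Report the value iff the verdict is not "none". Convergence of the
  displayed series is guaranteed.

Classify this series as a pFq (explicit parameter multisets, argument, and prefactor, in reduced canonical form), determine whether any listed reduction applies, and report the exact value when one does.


Classification (C = 11/6): 2F1 with upper {-9/2, 5}, lower {21/2}, argument x = -1. Verdict: Kummer (I3) fires (x = -1; c = 21/2 equals 1+a-b for upper {-9/2, 5}: listed pattern). Its exact value is (7621185/2097152) * pi.

First insight: with t_0 = 11/6, the constant factors (C = 11/6, x = -1) combine into one prefactor.
Term ratio: r(k) = (-1) * (k-9/2) (k+5) / [(k+21/2) (k+1)] - rational in k, leading ratio (-1); with t_0 = 11/6, classification follows.


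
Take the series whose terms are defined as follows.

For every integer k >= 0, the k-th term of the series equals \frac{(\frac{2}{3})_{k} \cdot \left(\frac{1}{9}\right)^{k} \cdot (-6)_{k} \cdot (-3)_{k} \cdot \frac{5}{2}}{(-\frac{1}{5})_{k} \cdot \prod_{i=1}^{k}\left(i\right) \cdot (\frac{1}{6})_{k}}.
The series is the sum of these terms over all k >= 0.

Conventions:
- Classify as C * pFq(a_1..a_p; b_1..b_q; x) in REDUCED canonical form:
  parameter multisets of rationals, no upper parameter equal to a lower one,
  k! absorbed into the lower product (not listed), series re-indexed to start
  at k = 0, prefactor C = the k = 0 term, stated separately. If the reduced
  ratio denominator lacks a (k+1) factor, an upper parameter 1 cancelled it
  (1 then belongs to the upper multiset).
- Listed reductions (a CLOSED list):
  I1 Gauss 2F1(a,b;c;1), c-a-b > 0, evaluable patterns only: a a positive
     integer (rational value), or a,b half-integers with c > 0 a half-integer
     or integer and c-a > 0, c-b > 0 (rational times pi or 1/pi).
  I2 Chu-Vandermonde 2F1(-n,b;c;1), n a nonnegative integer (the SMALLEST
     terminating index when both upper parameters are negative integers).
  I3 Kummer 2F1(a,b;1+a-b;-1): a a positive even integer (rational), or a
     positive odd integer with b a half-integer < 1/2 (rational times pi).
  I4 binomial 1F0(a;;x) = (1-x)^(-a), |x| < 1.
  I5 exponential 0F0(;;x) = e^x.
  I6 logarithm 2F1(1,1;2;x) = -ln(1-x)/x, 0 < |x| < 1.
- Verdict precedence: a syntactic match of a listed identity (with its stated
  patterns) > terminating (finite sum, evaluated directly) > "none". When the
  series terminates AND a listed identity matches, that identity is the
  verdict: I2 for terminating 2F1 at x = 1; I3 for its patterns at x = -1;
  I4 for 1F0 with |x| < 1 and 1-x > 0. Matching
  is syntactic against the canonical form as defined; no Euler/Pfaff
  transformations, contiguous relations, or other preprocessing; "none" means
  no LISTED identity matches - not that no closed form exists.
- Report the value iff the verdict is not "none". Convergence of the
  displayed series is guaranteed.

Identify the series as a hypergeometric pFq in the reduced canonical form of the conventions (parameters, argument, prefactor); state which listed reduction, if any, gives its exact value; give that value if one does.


The series (x = \frac{1}{9}) is 3F2: upper {-6, -3, \frac{2}{3}}, lower {-\frac{1}{5}, \frac{1}{6}}, prefactor \frac{5}{2}. Verdict: terminating - upper parameter -3 makes this a finite sum (last index 3), evaluated exactly. Hence: -\frac{11756545}{56862}.

Key observation: with t_0 = \frac{5}{2}, the product of the first k integers (C = 5/2) is k!.
Step ratio: r(k) = \frac{1}{9} * (k-6) (k-3) (k+\frac{2}{3}) / [(k-\frac{1}{5}) (k+\frac{1}{6}) (k+1)] - poly over poly, x = \frac{1}{9} from leading terms; C = \frac{5}{2} at k = 0.


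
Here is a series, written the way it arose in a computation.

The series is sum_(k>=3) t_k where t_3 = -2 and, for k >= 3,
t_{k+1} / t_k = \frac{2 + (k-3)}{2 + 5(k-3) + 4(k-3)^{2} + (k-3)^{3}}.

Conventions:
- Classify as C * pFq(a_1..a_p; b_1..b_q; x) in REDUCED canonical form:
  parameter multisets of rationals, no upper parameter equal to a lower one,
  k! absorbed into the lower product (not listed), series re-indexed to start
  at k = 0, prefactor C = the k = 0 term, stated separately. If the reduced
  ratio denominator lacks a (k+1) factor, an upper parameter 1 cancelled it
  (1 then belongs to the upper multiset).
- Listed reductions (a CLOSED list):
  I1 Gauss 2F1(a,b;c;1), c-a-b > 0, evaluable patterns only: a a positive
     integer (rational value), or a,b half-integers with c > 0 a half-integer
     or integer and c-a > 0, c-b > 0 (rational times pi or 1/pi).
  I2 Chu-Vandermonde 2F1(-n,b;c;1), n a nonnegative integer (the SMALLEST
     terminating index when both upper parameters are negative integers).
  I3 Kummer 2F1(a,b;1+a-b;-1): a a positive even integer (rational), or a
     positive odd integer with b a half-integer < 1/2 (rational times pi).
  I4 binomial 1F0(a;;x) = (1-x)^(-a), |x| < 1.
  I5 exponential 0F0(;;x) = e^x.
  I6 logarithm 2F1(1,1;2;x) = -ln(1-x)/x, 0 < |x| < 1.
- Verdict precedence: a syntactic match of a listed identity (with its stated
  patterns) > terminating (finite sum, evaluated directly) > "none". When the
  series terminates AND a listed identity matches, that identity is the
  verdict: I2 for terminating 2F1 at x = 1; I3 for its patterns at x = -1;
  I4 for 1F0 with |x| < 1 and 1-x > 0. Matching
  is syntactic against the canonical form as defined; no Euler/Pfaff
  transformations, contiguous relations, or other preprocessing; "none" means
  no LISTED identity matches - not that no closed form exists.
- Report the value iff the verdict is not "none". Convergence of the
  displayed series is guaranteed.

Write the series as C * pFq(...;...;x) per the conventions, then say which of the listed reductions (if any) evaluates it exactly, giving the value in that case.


Key observation: t_0 = -2 here, and the parameter 2 appears in both the upper and lower lists and cancels.
Ratio: r(k) = 1 * 1 / [(k+1) (k+1)] ; factor over Q: parameters, x = 1, and C = -2.

This is -2 * 0F1(-; 1; 1) in reduced canonical form. Verdict: none - at argument 1 the multisets {-} ; {1} match no listed identity.


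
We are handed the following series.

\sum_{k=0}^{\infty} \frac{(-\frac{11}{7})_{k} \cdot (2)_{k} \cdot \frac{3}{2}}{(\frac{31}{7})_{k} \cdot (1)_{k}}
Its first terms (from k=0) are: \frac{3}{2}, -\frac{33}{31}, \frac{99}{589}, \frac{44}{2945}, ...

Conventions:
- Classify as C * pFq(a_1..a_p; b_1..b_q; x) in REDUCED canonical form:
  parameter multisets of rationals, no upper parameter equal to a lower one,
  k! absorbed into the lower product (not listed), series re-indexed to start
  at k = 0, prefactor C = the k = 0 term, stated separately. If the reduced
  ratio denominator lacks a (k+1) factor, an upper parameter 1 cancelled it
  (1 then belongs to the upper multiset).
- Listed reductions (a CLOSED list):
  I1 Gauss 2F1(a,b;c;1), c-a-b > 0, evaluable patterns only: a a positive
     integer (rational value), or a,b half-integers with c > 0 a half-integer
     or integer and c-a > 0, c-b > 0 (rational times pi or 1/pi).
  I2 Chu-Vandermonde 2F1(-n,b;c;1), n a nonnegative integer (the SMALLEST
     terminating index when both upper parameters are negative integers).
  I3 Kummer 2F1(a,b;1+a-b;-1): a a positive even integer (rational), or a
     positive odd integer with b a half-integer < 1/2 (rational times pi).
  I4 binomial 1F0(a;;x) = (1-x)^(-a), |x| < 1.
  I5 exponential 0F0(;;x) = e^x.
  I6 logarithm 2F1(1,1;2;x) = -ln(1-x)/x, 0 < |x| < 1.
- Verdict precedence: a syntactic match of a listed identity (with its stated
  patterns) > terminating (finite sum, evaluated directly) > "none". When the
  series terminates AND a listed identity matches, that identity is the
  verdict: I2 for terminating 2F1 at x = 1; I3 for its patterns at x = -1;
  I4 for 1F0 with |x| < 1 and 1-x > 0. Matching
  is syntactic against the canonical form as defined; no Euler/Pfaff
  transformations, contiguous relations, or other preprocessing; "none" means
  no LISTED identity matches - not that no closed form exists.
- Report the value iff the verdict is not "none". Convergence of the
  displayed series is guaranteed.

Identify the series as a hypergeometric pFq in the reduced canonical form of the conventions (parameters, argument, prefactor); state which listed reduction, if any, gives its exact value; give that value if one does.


The series (x = 1) is 2F1: upper {-\frac{11}{7}, 2}, lower {\frac{31}{7}}, prefactor \frac{3}{2}. Verdict (x = 1): the Gauss summation I1 applies (x = 1: the Gamma ratio telescopes since c-a-b = 4 > 0 and a = 2 in Z>0). Exact value: \frac{153}{245}.

Key observation: with t_0 = \frac{3}{2}, (1)_k (C = 3/2, x = 1) is k! itself.
Adjacent-term ratio: r(k) = 1 * (k-\frac{11}{7}) (k+2) / [(k+\frac{31}{7}) (k+1)] - poly over poly, x = 1 from leading terms; C = \frac{3}{2} at k = 0.


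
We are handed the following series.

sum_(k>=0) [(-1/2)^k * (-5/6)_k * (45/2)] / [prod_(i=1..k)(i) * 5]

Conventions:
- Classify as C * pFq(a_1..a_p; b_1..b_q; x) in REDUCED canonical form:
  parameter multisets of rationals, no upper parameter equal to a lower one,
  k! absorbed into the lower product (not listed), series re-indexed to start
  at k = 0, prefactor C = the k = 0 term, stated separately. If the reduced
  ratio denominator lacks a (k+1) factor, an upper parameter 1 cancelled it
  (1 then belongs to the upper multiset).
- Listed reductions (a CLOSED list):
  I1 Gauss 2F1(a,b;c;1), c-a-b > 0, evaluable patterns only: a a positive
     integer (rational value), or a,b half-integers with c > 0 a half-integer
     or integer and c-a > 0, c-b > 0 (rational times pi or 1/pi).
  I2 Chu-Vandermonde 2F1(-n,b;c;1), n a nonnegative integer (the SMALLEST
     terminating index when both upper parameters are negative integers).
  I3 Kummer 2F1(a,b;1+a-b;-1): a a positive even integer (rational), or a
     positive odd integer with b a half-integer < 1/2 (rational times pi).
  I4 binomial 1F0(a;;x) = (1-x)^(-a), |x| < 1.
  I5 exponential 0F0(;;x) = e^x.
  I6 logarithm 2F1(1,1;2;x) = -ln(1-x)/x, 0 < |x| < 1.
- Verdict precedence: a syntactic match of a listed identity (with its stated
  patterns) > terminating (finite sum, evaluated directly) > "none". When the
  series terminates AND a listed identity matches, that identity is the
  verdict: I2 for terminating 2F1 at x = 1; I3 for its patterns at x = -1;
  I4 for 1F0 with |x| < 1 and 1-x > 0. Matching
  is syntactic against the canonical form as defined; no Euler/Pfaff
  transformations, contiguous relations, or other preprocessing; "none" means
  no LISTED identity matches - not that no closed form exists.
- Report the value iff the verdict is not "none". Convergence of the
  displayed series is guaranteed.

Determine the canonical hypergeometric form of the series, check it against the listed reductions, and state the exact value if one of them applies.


This is 9/2 * 1F0(-5/6; -; -1/2) in reduced canonical form. Verdict: the I4 binomial reduction fires (the 1F0 binomial series: exponent 5/6, x = -1/2). Its exact value is (9/2) * (3/2)^(5/6).

First insight: t_0 being 9/2, the constant factors (C = 9/2) combine into one prefactor.
Consecutive-term ratio: r(k) = (-1/2) * (k-5/6) / [(k+1)] - rational; roots negated = parameters, x = (-1/2), C = 9/2.


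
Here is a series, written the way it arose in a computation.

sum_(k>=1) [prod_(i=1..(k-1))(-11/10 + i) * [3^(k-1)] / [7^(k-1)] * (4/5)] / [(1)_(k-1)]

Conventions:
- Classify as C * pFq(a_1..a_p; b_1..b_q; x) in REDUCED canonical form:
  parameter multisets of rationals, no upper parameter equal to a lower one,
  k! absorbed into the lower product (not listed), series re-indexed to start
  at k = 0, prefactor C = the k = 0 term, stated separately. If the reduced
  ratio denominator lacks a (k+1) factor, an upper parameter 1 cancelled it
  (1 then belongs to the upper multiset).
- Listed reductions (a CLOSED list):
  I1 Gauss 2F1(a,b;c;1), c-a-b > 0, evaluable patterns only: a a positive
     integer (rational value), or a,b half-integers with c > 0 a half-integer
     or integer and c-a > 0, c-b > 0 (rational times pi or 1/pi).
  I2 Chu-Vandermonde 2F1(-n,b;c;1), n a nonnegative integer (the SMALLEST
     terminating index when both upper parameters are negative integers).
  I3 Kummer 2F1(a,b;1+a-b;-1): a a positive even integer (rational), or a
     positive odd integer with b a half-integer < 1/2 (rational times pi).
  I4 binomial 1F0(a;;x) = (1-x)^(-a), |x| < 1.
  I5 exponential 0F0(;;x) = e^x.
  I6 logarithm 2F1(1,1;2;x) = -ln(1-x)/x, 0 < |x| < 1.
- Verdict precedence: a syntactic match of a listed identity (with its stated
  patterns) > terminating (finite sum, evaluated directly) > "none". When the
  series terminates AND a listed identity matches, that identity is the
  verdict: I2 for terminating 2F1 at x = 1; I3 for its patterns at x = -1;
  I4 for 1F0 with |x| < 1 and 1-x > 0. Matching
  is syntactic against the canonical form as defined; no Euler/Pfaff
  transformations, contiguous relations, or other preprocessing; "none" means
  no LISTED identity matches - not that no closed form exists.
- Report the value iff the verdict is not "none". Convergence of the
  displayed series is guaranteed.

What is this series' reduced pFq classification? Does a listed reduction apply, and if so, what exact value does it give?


Reduced: x = 3/7, 1F0, upper = {-1/10}, lower = {-}, C = 4/5. Verdict: this is the I4 binomial reduction (the 1F0 binomial series: exponent 1/10, x = 3/7). Exact value: (4/5) * (4/7)^(1/10).

Key observation: x = (3/7) and the two geometric factors (C = 4/5, x = 3/7) combine into one argument.
Ratio: r(k) = (3/7) * (k-1/10) / [(k+1)] - rational in k, leading ratio (3/7); with t_0 = 4/5, classification follows.


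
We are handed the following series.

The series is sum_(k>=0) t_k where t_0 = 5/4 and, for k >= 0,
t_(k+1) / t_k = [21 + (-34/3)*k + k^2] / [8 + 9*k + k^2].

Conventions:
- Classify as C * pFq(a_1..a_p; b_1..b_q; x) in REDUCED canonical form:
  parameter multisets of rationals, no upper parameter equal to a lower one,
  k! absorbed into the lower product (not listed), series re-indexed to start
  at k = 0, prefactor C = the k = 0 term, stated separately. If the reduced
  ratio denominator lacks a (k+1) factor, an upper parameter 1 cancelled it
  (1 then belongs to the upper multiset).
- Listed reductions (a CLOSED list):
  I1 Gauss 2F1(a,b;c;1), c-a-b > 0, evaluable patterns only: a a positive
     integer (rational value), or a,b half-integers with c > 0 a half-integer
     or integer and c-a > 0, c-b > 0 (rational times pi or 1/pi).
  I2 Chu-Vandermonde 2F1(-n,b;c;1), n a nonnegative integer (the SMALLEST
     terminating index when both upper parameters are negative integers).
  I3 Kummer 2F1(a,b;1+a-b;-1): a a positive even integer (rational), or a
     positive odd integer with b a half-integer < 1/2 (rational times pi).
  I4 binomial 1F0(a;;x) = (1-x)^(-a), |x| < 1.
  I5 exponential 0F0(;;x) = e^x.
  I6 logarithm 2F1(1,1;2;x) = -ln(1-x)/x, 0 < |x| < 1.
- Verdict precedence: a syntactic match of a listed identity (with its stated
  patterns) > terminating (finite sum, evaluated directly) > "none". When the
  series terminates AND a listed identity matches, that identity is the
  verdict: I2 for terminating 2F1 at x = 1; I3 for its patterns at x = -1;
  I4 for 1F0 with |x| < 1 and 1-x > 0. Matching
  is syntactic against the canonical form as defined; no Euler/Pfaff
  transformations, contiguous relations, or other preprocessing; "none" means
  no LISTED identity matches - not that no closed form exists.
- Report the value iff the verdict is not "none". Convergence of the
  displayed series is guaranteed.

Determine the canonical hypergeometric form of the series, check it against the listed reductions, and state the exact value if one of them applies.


First insight: x = 1 and factor the ratio over Q (C = 5/4): negated roots = parameters.
Consecutive-term ratio: r(k) = 1 * (k-9) (k-7/3) / [(k+8) (k+1)] - poly over poly, x = 1 from leading terms; C = 5/4 at k = 0.

Reduced: x = 1, 2F1, upper = {-9, -7/3}, lower = {8}, C = 5/4. Verdict: the Chu-Vandermonde identity I2 applies (terminating 2F1 at x = 1 with n = 9, b = -7/3, c = 8). Value: 674957885/102036672.


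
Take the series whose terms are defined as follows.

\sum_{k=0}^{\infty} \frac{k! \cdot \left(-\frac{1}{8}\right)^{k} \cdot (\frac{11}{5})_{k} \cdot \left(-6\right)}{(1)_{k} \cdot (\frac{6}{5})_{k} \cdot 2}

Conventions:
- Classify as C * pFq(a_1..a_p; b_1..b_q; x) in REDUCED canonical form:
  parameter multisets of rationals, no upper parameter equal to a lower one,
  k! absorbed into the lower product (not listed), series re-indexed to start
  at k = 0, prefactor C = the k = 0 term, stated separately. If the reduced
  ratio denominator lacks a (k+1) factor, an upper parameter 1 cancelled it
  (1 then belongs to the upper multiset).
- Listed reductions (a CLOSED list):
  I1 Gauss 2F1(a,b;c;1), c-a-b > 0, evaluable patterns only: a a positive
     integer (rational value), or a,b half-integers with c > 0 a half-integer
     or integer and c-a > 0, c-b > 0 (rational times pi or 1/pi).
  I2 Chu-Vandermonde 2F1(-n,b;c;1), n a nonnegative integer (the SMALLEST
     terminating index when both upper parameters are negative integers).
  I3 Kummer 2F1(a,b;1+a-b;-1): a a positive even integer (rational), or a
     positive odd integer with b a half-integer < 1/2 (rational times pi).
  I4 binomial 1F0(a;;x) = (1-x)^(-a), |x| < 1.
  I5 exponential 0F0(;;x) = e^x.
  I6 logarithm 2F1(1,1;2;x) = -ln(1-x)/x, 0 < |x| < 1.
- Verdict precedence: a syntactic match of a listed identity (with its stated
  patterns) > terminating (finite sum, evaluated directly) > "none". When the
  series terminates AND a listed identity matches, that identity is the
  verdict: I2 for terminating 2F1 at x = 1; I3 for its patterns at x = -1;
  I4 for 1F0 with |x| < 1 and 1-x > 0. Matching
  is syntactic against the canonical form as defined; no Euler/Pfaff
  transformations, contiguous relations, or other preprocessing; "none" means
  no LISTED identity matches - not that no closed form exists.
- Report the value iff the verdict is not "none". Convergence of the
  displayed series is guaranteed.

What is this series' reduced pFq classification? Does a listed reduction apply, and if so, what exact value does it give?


At argument -\frac{1}{8}: a 2F1 with upper {1, \frac{11}{5}}, lower {\frac{6}{5}}, scaled by C = -3. Verdict: none. Every listed pattern misses the 2F1 form at -\frac{1}{8}, upper {1, \frac{11}{5}}.

Structural cue: from the first term -3: (1)_k (C = -3) is k! itself.
Ratio: r(k) = -\frac{1}{8} * (k+1) (k+\frac{11}{5}) / [(k+\frac{6}{5}) (k+1)] - rational; roots negated = parameters, x = -\frac{1}{8}, C = -3.


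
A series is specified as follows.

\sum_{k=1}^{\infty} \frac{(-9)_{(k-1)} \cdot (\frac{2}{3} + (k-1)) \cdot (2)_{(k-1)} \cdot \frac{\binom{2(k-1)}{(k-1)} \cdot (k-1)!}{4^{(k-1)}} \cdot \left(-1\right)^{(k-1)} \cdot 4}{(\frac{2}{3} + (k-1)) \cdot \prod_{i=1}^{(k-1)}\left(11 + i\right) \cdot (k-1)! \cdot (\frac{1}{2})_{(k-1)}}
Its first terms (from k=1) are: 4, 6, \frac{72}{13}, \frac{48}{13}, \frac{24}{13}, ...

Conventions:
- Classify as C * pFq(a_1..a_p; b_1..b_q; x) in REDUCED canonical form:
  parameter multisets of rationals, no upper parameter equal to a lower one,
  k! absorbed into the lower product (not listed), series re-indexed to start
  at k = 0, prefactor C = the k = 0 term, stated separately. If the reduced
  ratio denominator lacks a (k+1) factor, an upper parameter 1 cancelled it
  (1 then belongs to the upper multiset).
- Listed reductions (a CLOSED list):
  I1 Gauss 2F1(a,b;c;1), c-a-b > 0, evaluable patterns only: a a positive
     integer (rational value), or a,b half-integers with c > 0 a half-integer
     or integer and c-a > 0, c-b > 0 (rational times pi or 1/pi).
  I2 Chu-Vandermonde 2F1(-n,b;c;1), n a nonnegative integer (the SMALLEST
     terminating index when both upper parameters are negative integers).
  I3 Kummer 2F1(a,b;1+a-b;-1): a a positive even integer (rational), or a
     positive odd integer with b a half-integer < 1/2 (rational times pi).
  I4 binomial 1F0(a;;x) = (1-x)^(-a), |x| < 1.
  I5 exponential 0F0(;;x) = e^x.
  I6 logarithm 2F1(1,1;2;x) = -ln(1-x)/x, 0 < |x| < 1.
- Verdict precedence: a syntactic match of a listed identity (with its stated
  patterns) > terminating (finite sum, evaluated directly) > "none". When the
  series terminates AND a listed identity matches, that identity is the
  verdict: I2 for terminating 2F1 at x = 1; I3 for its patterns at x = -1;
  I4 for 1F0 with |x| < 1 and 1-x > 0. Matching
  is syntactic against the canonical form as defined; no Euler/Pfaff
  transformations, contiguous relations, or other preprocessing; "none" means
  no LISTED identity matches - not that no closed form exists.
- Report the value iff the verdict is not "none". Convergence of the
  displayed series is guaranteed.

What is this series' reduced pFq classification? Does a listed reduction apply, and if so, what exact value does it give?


Canonical form: C = 4 times 2F1 with upper {-9, 2}, lower {12}, x = -1. Verdict: this is Kummer (I3) (x = -1; c = 12 equals 1+a-b for upper {-9, 2}: listed pattern). Exact value: 22.

Key step: t_0 = 4 here, and the parameter 1/2 appears in both the upper and lower lists and cancels (alongside the other common factor).
Term ratio: r(k) = -1 * (k-9) (k+2) / [(k+12) (k+1)] - rational; roots negated = parameters, x = -1, C = 4.


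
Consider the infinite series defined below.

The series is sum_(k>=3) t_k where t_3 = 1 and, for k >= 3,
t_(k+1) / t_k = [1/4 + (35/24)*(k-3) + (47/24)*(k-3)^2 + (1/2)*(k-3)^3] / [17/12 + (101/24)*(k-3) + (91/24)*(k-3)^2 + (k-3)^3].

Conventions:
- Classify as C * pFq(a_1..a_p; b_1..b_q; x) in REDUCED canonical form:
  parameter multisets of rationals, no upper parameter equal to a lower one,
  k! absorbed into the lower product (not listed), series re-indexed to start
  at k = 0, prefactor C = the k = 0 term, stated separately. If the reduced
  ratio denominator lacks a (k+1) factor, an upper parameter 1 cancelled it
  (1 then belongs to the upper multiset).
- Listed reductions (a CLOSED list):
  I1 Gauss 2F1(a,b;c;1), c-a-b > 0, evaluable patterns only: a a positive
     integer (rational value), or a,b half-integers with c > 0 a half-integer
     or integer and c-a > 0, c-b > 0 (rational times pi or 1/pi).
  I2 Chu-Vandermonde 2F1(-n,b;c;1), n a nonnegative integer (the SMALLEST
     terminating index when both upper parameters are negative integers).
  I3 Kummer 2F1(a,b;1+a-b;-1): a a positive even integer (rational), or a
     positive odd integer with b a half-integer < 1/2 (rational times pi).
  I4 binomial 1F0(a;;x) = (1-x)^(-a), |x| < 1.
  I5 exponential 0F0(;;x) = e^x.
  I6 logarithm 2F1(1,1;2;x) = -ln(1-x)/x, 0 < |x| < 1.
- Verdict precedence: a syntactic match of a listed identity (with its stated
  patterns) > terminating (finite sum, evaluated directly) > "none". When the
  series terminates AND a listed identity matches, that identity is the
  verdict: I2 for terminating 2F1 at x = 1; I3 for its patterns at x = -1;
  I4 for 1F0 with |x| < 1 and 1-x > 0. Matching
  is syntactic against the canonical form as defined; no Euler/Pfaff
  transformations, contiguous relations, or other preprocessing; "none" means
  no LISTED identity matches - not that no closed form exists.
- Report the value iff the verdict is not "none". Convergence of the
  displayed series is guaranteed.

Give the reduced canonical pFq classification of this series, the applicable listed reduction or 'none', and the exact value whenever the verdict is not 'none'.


With C = 1: the canonical form is 2F1(1/4, 3; 17/8; 1/2). Verdict: none. A 2F1 with upper {1/4, 3} fits none of I1-I6 at x = 1/2; the sum runs forever.

Key observation: t_0 being 1, the expanded ratio factors over Q; C = 1, roots give parameters.
Ratio: r(k) = (1/2) * (k+1/4) (k+3) / [(k+17/8) (k+1)] - poly over poly, x = (1/2) from leading terms; C = 1 at k = 0.
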